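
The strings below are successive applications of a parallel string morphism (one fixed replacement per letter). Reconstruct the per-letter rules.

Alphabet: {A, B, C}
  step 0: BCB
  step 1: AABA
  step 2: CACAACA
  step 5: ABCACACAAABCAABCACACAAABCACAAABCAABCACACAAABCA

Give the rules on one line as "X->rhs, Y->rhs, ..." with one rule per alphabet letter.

A->CA, B->A, C->AB

  step 1 ⇒ step 2: AABA ⇒ CA·CA·A·CA
    A ↦ CA
    B ↦ A
  step 0 ⇒ step 1: BCB ⇒ A·AB·A
    C ↦ AB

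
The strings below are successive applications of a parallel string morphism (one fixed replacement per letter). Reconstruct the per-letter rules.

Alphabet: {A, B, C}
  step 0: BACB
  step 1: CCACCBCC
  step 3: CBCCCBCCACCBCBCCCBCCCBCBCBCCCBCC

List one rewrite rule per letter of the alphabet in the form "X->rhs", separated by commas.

A->AC, B->CC, C->CB

  step 0 ⇒ step 1: BACB ⇒ CC·AC·CB·CC
    A ↦ AC
    B ↦ CC
    C ↦ CB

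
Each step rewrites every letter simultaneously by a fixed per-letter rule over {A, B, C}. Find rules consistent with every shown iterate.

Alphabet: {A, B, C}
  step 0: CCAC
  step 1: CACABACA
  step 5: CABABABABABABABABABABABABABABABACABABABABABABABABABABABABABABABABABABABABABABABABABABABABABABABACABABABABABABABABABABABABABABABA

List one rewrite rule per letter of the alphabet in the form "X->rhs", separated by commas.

  step 0 ⇒ step 1: CCAC ⇒ CA·CA·BA·CA
    A ↦ BA
    C ↦ CA
    B ↦ BA  (constrained at step 1)

A->BA, B->BA, C->CA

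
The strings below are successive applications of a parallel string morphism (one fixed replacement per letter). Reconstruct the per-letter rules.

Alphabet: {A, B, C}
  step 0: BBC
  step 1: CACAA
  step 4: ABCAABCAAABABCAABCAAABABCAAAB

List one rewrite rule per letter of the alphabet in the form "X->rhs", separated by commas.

  step 0 ⇒ step 1: BBC ⇒ CA·CA·A
    B ↦ CA
    C ↦ A
    A ↦ AB  (constrained at step 1)

A->AB, B->CA, C->A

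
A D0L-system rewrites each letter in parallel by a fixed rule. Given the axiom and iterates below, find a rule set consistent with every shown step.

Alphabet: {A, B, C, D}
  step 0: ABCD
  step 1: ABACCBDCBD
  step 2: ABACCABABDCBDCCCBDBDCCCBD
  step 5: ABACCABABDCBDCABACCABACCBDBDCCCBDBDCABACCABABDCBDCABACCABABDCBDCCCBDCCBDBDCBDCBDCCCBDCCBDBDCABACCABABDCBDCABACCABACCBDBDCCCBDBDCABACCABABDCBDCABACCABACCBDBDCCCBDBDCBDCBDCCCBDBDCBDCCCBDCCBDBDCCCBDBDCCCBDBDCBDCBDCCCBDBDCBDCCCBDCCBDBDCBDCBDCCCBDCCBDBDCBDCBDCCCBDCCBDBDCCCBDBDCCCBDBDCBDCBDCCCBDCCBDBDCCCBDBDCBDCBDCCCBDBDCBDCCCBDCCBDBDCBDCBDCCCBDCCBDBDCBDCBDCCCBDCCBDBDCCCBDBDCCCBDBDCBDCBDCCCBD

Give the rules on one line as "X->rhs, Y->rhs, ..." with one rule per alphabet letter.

  step 1 ⇒ step 2: ABACCBDCBD ⇒ ABA·CC·ABA·BDC·BDC·CC·BD·BDC·CC·BD
    A ↦ ABA
    B ↦ CC
    C ↦ BDC
    D ↦ BD

A->ABA, B->CC, C->BDC, D->BD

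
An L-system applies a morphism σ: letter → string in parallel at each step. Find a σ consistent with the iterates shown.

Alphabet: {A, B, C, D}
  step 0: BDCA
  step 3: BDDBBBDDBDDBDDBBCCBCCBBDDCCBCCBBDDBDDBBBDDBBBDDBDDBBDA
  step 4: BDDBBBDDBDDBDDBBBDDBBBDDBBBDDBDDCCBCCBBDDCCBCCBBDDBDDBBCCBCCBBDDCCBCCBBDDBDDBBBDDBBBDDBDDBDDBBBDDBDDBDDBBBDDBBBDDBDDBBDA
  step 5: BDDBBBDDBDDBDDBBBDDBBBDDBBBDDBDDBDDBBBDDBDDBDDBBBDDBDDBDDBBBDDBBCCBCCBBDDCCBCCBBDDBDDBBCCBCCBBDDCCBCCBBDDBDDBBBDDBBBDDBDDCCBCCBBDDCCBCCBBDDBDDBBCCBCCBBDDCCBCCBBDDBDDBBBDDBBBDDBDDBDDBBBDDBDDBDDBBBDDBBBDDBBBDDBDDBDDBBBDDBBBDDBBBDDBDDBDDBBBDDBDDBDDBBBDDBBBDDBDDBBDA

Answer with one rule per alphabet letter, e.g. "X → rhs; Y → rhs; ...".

  step 4 ⇒ step 5: BDDBBBDDBDDBDDBBBDDBBBDDBBBDDBDDCCBCCBBDDCCBCCBBDDBDDBBCCBCCBBDDCCBCCBBDDBDDBBBDDBBBDDBDDBDDBBBDDBDDBDDBBBDDBBBDDBDDBBDA ⇒ BDD·B·B·BDD·BDD·BDD·B·B·BDD·B·B·BDD·B·B·BDD·BDD·BDD·B·B·BDD·BDD·BDD·B·B·BDD·BDD·BDD·B·B·BDD·B·B·CCB·CCB·BDD·CCB·CCB·BDD·BDD·B·B·CCB·CCB·BDD·CCB·CCB·BDD·BDD·B·B·BDD·B·B·BDD·BDD·CCB·CCB·BDD·CCB·CCB·BDD·BDD·B·B·CCB·CCB·BDD·CCB·CCB·BDD·BDD·B·B·BDD·B·B·BDD·BDD·BDD·B·B·BDD·BDD·BDD·B·B·BDD·B·B·BDD·B·B·BDD·BDD·BDD·B·B·BDD·B·B·BDD·B·B·BDD·BDD·BDD·B·B·BDD·BDD·BDD·B·B·BDD·B·B·BDD·BDD·B·BDA
    A ↦ BDA
    B ↦ BDD
    C ↦ CCB
    D ↦ B

A->BDA, B->BDD, C->CCB, D->B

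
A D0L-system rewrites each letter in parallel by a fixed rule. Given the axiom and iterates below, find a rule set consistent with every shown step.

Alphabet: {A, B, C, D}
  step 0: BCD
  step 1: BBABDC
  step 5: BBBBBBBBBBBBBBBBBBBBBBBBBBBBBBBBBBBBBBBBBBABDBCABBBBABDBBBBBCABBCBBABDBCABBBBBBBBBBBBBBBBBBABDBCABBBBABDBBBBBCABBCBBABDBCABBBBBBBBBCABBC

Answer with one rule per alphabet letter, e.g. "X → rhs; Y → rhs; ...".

A->BCA, B->BB, C->ABD, D->C

  step 0 ⇒ step 1: BCD ⇒ BB·ABD·C
    B ↦ BB
    C ↦ ABD
    D ↦ C
    A ↦ BCA  (constrained at step 1)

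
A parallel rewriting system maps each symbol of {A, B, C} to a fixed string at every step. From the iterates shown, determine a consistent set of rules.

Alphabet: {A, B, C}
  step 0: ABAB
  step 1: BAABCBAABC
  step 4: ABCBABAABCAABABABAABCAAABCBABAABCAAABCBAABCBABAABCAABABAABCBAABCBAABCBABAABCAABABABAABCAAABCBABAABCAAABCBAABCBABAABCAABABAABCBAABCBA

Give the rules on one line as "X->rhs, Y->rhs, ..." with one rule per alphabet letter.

A->BA, B->ABC, C->AA

  step 0 ⇒ step 1: ABAB ⇒ BA·ABC·BA·ABC
    A ↦ BA
    B ↦ ABC
    C ↦ AA  (constrained at step 1)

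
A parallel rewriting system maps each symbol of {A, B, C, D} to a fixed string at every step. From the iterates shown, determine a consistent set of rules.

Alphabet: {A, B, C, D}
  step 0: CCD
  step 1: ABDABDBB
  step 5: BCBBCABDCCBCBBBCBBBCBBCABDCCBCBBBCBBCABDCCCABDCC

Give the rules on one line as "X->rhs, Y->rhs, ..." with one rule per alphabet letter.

A->B, B->C, C->ABD, D->BB

  step 0 ⇒ step 1: CCD ⇒ ABD·ABD·BB
    C ↦ ABD
    D ↦ BB
    A ↦ B  (constrained at step 1)
    B ↦ C  (constrained at step 1)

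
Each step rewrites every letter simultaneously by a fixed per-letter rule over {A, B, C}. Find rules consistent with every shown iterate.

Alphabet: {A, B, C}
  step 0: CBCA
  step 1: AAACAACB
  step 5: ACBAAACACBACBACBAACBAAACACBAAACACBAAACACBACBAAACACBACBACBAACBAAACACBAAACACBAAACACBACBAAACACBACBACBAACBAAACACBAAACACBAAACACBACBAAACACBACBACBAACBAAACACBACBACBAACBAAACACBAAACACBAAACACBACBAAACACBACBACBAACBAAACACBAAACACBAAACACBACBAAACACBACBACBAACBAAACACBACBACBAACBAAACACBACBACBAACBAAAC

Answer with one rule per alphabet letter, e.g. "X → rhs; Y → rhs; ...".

A->ACB, B->AAC, C->A

  step 0 ⇒ step 1: CBCA ⇒ A·AAC·A·ACB
    A ↦ ACB
    B ↦ AAC
    C ↦ A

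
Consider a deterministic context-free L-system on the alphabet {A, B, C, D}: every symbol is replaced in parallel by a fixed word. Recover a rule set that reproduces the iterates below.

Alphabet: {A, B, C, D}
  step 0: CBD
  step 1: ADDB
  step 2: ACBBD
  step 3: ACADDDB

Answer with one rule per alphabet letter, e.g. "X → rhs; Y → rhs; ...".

  step 2 ⇒ step 3: ACBBD ⇒ AC·AD·D·D·B
    A ↦ AC
    B ↦ D
    C ↦ AD
    D ↦ B

A->AC, B->D, C->AD, D->B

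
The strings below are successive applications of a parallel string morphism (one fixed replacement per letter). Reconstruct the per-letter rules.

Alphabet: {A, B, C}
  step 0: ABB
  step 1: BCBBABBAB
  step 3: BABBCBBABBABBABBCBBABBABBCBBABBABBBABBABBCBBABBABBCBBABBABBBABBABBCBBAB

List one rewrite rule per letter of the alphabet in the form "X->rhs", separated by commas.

A->BCB, B->BAB, C->B

  step 0 ⇒ step 1: ABB ⇒ BCB·BAB·BAB
    A ↦ BCB
    B ↦ BAB
    C ↦ B  (constrained at step 1)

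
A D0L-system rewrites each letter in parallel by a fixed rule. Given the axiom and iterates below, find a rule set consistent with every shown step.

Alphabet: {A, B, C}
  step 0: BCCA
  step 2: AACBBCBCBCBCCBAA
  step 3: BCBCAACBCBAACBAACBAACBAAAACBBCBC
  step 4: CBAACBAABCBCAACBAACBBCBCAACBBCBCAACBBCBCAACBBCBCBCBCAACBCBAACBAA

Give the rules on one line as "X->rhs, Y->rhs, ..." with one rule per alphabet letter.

  step 3 ⇒ step 4: BCBCAACBCBAACBAACBAACBAAAACBBCBC ⇒ CB·AA·CB·AA·BC·BC·AA·CB·AA·CB·BC·BC·AA·CB·BC·BC·AA·CB·BC·BC·AA·CB·BC·BC·BC·BC·AA·CB·CB·AA·CB·AA
    A ↦ BC
    B ↦ CB
    C ↦ AA

A->BC, B->CB, C->AA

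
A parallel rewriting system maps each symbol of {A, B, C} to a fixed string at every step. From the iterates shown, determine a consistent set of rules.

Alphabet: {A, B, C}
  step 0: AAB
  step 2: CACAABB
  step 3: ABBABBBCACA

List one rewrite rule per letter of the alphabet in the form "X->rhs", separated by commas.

  step 2 ⇒ step 3: CACAABB ⇒ AB·B·AB·B·B·CA·CA
    A ↦ B
    B ↦ CA
    C ↦ AB

A->B, B->CA, C->AB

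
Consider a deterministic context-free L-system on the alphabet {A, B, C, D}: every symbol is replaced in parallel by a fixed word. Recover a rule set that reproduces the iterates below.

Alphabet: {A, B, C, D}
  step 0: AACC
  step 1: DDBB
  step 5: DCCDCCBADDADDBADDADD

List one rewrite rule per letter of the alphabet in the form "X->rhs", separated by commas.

  step 0 ⇒ step 1: AACC ⇒ D·D·B·B
    A ↦ D
    C ↦ B
    B ↦ ADD  (constrained at step 1)
    D ↦ C  (constrained at step 1)

A->D, B->ADD, C->B, D->C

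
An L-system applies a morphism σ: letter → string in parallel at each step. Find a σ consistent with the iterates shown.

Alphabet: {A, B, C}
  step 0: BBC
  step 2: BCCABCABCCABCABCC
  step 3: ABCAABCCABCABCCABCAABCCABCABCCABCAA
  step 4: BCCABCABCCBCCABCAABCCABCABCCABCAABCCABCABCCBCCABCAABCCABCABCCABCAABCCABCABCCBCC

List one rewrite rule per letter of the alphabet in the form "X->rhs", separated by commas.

  step 3 ⇒ step 4: ABCAABCCABCABCCABCAABCCABCABCCABCAA ⇒ BCC·ABC·A·BCC·BCC·ABC·A·A·BCC·ABC·A·BCC·ABC·A·A·BCC·ABC·A·BCC·BCC·ABC·A·A·BCC·ABC·A·BCC·ABC·A·A·BCC·ABC·A·BCC·BCC
    A ↦ BCC
    B ↦ ABC
    C ↦ A

A->BCC, B->ABC, C->A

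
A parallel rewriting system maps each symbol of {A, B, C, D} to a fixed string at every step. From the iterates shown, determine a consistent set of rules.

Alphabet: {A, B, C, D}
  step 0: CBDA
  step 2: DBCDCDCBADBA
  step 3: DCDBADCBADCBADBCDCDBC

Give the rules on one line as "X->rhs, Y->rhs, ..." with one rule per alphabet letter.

  step 2 ⇒ step 3: DBCDCDCBADBA ⇒ DC·D·BA·DC·BA·DC·BA·D·BC·DC·D·BC
    A ↦ BC
    B ↦ D
    C ↦ BA
    D ↦ DC

A->BC, B->D, C->BA, D->DC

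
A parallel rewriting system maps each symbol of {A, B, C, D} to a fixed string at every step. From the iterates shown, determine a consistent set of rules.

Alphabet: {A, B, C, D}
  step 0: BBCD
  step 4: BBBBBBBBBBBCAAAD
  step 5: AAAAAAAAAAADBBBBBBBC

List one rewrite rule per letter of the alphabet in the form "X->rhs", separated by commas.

  step 4 ⇒ step 5: BBBBBBBBBBBCAAAD ⇒ A·A·A·A·A·A·A·A·A·A·A·D·BB·BB·BB·BC
    A ↦ BB
    B ↦ A
    C ↦ D
    D ↦ BC

A->BB, B->A, C->D, D->BC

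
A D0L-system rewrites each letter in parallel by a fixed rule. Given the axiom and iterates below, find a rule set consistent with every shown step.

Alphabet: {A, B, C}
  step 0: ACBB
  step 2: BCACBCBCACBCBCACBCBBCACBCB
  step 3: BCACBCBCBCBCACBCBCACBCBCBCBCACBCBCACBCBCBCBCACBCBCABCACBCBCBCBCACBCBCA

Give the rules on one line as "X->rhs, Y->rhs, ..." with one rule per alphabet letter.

A->B, B->BCA, C->CBC

  step 2 ⇒ step 3: BCACBCBCACBCBCACBCBBCACBCB ⇒ BCA·CBC·B·CBC·BCA·CBC·BCA·CBC·B·CBC·BCA·CBC·BCA·CBC·B·CBC·BCA·CBC·BCA·BCA·CBC·B·CBC·BCA·CBC·BCA
    A ↦ B
    B ↦ BCA
    C ↦ CBC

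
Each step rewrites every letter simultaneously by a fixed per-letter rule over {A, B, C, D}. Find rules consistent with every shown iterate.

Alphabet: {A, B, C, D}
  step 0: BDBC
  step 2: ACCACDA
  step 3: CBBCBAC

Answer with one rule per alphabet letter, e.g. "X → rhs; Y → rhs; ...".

  step 2 ⇒ step 3: ACCACDA ⇒ C·B·B·C·B·A·C
    A ↦ C
    C ↦ B
    D ↦ A
    B ↦ DA  (constrained at step 0)

A->C, B->DA, C->B, D->A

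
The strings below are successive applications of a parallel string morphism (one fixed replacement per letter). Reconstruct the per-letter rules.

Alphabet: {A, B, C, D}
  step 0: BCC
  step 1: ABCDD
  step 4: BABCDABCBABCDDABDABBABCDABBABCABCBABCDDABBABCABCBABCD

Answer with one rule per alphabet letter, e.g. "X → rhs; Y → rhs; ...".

  step 0 ⇒ step 1: BCC ⇒ ABC·D·D
    B ↦ ABC
    C ↦ D
    A ↦ B  (constrained at step 1)
    D ↦ DAB  (constrained at step 1)

A->B, B->ABC, C->D, D->DAB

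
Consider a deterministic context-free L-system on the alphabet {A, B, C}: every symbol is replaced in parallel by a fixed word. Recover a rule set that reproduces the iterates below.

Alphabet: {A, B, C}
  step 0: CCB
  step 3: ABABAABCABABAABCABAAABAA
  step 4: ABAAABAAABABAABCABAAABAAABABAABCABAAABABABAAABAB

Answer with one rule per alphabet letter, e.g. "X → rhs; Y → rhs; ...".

A->AB, B->AA, C->BC

  step 3 ⇒ step 4: ABABAABCABABAABCABAAABAA ⇒ AB·AA·AB·AA·AB·AB·AA·BC·AB·AA·AB·AA·AB·AB·AA·BC·AB·AA·AB·AB·AB·AA·AB·AB
    A ↦ AB
    B ↦ AA
    C ↦ BC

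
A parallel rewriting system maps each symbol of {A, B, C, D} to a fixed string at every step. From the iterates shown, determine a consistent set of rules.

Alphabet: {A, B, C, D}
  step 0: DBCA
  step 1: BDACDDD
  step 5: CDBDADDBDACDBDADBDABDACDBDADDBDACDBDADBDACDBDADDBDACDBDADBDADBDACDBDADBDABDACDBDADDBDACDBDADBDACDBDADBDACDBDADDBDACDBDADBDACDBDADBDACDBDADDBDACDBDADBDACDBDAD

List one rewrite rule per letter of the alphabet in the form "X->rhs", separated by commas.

  step 0 ⇒ step 1: DBCA ⇒ BDA·CD·D·D
    A ↦ D
    B ↦ CD
    C ↦ D
    D ↦ BDA

A->D, B->CD, C->D, D->BDA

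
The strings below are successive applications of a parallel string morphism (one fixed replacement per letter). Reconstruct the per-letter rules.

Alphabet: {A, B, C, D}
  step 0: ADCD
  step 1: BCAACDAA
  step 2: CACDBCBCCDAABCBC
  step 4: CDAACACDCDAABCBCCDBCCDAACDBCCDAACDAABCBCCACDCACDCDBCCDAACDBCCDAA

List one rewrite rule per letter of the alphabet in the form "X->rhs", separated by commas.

A->BC, B->CA, C->CD, D->AA

  step 1 ⇒ step 2: BCAACDAA ⇒ CA·CD·BC·BC·CD·AA·BC·BC
    A ↦ BC
    B ↦ CA
    C ↦ CD
    D ↦ AA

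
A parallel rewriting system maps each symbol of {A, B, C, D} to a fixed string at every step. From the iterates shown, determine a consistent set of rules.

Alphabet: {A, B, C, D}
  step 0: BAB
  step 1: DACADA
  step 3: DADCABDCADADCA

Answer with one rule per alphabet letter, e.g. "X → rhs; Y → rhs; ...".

  step 0 ⇒ step 1: BAB ⇒ DA·CA·DA
    A ↦ CA
    B ↦ DA
    C ↦ D  (constrained at step 1)
    D ↦ B  (constrained at step 1)

A->CA, B->DA, C->D, D->B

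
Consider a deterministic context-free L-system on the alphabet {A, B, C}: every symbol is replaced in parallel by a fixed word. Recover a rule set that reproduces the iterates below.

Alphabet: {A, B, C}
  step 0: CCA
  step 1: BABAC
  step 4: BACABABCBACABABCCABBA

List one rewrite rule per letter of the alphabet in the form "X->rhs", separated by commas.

A->C, B->AB, C->BA

  step 0 ⇒ step 1: CCA ⇒ BA·BA·C
    A ↦ C
    C ↦ BA
    B ↦ AB  (constrained at step 1)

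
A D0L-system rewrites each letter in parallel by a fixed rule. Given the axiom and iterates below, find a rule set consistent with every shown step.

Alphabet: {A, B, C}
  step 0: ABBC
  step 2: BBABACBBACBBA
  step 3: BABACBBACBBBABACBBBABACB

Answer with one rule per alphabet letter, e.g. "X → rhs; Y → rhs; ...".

  step 2 ⇒ step 3: BBABACBBACBBA ⇒ BA·BA·CB·BA·CB·B·BA·BA·CB·B·BA·BA·CB
    A ↦ CB
    B ↦ BA
    C ↦ B

A->CB, B->BA, C->B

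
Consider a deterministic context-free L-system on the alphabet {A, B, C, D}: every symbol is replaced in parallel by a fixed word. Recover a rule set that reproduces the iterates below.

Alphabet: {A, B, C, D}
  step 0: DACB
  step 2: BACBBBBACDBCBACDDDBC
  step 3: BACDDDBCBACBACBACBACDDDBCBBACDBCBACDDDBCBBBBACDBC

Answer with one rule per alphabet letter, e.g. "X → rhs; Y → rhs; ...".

A->DD, B->BAC, C->DBC, D->B

  step 2 ⇒ step 3: BACBBBBACDBCBACDDDBC ⇒ BAC·DD·DBC·BAC·BAC·BAC·BAC·DD·DBC·B·BAC·DBC·BAC·DD·DBC·B·B·B·BAC·DBC
    A ↦ DD
    B ↦ BAC
    C ↦ DBC
    D ↦ B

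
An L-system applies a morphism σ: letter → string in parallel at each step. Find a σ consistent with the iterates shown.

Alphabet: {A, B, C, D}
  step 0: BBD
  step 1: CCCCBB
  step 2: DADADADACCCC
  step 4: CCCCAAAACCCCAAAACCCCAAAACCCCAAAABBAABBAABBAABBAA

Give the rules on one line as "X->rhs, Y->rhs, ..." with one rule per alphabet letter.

A->AA, B->CC, C->DA, D->BB

  step 1 ⇒ step 2: CCCCBB ⇒ DA·DA·DA·DA·CC·CC
    B ↦ CC
    C ↦ DA
    A ↦ AA  (constrained at step 2)
  step 0 ⇒ step 1: BBD ⇒ CC·CC·BB
    D ↦ BB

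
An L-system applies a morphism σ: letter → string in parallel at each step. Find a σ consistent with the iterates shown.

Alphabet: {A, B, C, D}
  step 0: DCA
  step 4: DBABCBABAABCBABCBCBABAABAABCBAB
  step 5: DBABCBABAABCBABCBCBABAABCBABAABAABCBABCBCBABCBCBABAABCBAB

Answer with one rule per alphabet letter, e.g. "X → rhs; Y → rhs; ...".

  step 4 ⇒ step 5: DBABCBABAABCBABCBCBABAABAABCBAB ⇒ DB·AB·CB·AB·A·AB·CB·AB·CB·CB·AB·A·AB·CB·AB·A·AB·A·AB·CB·AB·CB·CB·AB·CB·CB·AB·A·AB·CB·AB
    A ↦ CB
    B ↦ AB
    C ↦ A
    D ↦ DB

A->CB, B->AB, C->A, D->DB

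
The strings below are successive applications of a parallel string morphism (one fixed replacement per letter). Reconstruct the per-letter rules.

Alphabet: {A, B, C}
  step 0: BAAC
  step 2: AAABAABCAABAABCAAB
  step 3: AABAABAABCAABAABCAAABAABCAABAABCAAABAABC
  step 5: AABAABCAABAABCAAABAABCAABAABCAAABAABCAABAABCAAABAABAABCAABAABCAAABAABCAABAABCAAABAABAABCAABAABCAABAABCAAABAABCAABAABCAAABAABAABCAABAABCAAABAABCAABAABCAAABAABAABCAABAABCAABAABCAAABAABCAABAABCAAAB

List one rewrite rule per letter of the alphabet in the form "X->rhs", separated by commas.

  step 2 ⇒ step 3: AAABAABCAABAABCAAB ⇒ AAB·AAB·AAB·C·AAB·AAB·C·A·AAB·AAB·C·AAB·AAB·C·A·AAB·AAB·C
    A ↦ AAB
    B ↦ C
    C ↦ A

A->AAB, B->C, C->A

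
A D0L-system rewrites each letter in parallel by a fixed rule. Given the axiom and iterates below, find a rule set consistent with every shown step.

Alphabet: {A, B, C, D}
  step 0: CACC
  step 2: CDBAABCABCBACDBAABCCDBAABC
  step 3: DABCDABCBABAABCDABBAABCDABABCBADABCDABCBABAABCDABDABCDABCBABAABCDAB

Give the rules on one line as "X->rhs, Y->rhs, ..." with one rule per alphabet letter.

  step 2 ⇒ step 3: CDBAABCABCBACDBAABCCDBAABC ⇒ DAB·CD·ABC·BA·BA·ABC·DAB·BA·ABC·DAB·ABC·BA·DAB·CD·ABC·BA·BA·ABC·DAB·DAB·CD·ABC·BA·BA·ABC·DAB
    A ↦ BA
    B ↦ ABC
    C ↦ DAB
    D ↦ CD

A->BA, B->ABC, C->DAB, D->CD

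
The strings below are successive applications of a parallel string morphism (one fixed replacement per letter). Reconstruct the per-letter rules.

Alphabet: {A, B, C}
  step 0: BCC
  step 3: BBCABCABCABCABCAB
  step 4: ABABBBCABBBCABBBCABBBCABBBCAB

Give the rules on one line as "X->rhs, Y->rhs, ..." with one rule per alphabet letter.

  step 3 ⇒ step 4: BBCABCABCABCABCAB ⇒ AB·AB·BB·C·AB·BB·C·AB·BB·C·AB·BB·C·AB·BB·C·AB
    A ↦ C
    B ↦ AB
    C ↦ BB

A->C, B->AB, C->BB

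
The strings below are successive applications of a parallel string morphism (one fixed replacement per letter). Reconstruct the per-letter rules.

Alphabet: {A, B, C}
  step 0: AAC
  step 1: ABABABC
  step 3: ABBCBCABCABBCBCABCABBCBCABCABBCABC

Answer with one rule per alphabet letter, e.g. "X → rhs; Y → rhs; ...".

A->AB, B->BC, C->ABC

  step 0 ⇒ step 1: AAC ⇒ AB·AB·ABC
    A ↦ AB
    C ↦ ABC
    B ↦ BC  (constrained at step 1)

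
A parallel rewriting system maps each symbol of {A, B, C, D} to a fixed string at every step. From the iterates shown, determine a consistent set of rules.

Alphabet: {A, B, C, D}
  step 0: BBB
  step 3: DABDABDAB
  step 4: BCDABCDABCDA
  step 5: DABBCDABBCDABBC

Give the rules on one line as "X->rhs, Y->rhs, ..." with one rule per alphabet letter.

  step 4 ⇒ step 5: BCDABCDABCDA ⇒ DA·B·B·C·DA·B·B·C·DA·B·B·C
    A ↦ C
    B ↦ DA
    C ↦ B
    D ↦ B

A->C, B->DA, C->B, D->B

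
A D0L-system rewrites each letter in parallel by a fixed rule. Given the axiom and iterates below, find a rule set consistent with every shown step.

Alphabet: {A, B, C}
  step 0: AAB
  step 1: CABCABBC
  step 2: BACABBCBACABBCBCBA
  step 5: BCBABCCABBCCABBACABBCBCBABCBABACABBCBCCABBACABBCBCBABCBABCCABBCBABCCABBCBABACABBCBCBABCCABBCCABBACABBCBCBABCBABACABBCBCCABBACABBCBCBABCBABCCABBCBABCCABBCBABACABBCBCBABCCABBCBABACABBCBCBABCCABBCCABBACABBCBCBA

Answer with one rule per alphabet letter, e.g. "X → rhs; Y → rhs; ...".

  step 1 ⇒ step 2: CABCABBC ⇒ BA·CAB·BC·BA·CAB·BC·BC·BA
    A ↦ CAB
    B ↦ BC
    C ↦ BA

A->CAB, B->BC, C->BA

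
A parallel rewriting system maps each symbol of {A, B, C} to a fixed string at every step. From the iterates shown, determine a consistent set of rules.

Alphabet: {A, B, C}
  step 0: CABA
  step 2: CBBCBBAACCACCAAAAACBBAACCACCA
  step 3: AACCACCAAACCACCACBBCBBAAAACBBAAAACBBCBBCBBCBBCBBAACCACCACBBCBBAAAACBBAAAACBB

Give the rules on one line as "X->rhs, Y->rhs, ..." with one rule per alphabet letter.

A->CBB, B->CCA, C->AA

  step 2 ⇒ step 3: CBBCBBAACCACCAAAAACBBAACCACCA ⇒ AA·CCA·CCA·AA·CCA·CCA·CBB·CBB·AA·AA·CBB·AA·AA·CBB·CBB·CBB·CBB·CBB·AA·CCA·CCA·CBB·CBB·AA·AA·CBB·AA·AA·CBB
    A ↦ CBB
    B ↦ CCA
    C ↦ AA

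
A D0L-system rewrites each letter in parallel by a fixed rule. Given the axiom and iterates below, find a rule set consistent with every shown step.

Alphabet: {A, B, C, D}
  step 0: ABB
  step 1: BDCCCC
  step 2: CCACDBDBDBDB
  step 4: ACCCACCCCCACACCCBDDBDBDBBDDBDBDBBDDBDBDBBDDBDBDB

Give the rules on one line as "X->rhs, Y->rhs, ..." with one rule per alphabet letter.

A->BD, B->CC, C->DB, D->AC

  step 1 ⇒ step 2: BDCCCC ⇒ CC·AC·DB·DB·DB·DB
    B ↦ CC
    C ↦ DB
    D ↦ AC
  step 0 ⇒ step 1: ABB ⇒ BD·CC·CC
    A ↦ BD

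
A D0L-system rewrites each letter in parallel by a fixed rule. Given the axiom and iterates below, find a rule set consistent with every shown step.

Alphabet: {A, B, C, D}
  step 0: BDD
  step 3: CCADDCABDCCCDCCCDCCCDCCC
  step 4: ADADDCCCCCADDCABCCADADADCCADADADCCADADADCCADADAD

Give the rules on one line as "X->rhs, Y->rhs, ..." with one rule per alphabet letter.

A->DC, B->AB, C->AD, D->CC

  step 3 ⇒ step 4: CCADDCABDCCCDCCCDCCCDCCC ⇒ AD·AD·DC·CC·CC·AD·DC·AB·CC·AD·AD·AD·CC·AD·AD·AD·CC·AD·AD·AD·CC·AD·AD·AD
    A ↦ DC
    B ↦ AB
    C ↦ AD
    D ↦ CC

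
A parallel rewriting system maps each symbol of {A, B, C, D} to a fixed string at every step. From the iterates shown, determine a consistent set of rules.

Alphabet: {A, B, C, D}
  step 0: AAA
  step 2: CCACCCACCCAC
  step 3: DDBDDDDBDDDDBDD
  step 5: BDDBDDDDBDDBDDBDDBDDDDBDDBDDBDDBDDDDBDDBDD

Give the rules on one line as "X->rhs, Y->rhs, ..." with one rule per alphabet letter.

A->BD, B->CC, C->D, D->AC

  step 2 ⇒ step 3: CCACCCACCCAC ⇒ D·D·BD·D·D·D·BD·D·D·D·BD·D
    A ↦ BD
    C ↦ D
    B ↦ CC  (constrained at step 3)
    D ↦ AC  (constrained at step 3)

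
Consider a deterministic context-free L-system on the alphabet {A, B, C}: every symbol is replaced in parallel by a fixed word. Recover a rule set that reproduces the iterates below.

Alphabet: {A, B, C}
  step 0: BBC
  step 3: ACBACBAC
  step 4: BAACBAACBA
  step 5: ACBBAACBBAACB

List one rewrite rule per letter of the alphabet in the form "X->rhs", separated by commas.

  step 4 ⇒ step 5: BAACBAACBA ⇒ AC·B·B·A·AC·B·B·A·AC·B
    A ↦ B
    B ↦ AC
    C ↦ A

A->B, B->AC, C->A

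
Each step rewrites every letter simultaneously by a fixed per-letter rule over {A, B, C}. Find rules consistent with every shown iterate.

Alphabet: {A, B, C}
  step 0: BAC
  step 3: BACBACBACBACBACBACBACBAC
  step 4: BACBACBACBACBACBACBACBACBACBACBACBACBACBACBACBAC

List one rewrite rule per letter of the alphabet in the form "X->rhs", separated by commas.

  step 3 ⇒ step 4: BACBACBACBACBACBACBACBAC ⇒ BA·CB·AC·BA·CB·AC·BA·CB·AC·BA·CB·AC·BA·CB·AC·BA·CB·AC·BA·CB·AC·BA·CB·AC
    A ↦ CB
    B ↦ BA
    C ↦ AC

A->CB, B->BA, C->AC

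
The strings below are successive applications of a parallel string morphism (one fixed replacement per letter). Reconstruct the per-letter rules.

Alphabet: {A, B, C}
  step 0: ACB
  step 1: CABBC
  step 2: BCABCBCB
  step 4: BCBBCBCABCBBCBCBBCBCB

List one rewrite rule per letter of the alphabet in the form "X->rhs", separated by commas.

A->CA, B->BC, C->B

  step 1 ⇒ step 2: CABBC ⇒ B·CA·BC·BC·B
    A ↦ CA
    B ↦ BC
    C ↦ B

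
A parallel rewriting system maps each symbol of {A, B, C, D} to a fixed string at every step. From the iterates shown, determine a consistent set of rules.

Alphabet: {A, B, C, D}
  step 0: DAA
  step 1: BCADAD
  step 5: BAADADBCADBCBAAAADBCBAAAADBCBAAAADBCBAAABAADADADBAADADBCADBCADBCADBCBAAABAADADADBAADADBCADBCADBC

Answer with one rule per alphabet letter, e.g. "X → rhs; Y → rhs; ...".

A->AD, B->BA, C->AA, D->BC

  step 0 ⇒ step 1: DAA ⇒ BC·AD·AD
    A ↦ AD
    D ↦ BC
    B ↦ BA  (constrained at step 1)
    C ↦ AA  (constrained at step 1)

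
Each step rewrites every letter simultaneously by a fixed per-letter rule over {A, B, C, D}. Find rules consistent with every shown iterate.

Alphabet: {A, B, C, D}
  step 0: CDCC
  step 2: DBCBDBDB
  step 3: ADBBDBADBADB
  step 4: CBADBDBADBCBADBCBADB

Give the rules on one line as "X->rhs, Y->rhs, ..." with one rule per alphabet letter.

A->CB, B->DB, C->B, D->A

  step 3 ⇒ step 4: ADBBDBADBADB ⇒ CB·A·DB·DB·A·DB·CB·A·DB·CB·A·DB
    A ↦ CB
    B ↦ DB
    D ↦ A
  step 2 ⇒ step 3: DBCBDBDB ⇒ A·DB·B·DB·A·DB·A·DB
    C ↦ B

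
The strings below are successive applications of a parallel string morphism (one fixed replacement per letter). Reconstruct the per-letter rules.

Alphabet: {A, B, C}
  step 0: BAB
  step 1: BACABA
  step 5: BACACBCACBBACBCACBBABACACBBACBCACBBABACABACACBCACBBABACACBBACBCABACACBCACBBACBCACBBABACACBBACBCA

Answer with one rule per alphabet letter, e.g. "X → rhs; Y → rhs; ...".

  step 0 ⇒ step 1: BAB ⇒ BA·CA·BA
    A ↦ CA
    B ↦ BA
    C ↦ CB  (constrained at step 1)

A->CA, B->BA, C->CB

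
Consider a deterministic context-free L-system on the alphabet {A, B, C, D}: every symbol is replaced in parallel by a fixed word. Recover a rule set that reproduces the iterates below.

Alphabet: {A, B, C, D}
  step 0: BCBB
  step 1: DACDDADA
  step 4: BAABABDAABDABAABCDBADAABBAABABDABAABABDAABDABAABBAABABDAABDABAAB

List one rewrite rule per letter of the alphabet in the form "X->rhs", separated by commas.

  step 0 ⇒ step 1: BCBB ⇒ DA·CD·DA·DA
    B ↦ DA
    C ↦ CD
    A ↦ AB  (constrained at step 1)
    D ↦ BA  (constrained at step 1)

A->AB, B->DA, C->CD, D->BA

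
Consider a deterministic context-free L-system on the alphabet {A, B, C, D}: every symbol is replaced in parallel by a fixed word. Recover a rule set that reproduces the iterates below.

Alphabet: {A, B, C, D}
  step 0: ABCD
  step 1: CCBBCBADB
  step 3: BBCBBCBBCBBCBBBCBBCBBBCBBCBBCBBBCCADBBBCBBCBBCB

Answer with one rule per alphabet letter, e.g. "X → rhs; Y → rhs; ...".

A->CC, B->BBC, C->B, D->ADB

  step 0 ⇒ step 1: ABCD ⇒ CC·BBC·B·ADB
    A ↦ CC
    B ↦ BBC
    C ↦ B
    D ↦ ADB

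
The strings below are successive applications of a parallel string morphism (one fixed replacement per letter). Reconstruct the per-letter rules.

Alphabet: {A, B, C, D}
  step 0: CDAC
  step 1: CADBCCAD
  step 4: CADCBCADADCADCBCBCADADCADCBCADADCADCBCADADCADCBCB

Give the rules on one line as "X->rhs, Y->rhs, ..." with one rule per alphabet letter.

  step 0 ⇒ step 1: CDAC ⇒ CAD·B·C·CAD
    A ↦ C
    C ↦ CAD
    D ↦ B
    B ↦ AD  (constrained at step 1)

A->C, B->AD, C->CAD, D->B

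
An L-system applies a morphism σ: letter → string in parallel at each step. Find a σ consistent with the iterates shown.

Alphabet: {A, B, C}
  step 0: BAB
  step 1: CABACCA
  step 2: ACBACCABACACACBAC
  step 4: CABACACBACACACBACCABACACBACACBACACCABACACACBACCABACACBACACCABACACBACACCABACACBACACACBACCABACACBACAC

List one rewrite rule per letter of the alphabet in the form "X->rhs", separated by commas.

A->BAC, B->CA, C->AC

  step 1 ⇒ step 2: CABACCA ⇒ AC·BAC·CA·BAC·AC·AC·BAC
    A ↦ BAC
    B ↦ CA
    C ↦ AC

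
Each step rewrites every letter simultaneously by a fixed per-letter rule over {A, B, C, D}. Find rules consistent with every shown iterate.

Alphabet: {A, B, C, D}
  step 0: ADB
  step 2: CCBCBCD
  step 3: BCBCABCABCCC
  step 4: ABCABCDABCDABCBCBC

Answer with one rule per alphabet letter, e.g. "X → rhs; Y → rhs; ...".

  step 3 ⇒ step 4: BCBCABCABCCC ⇒ A·BC·A·BC·D·A·BC·D·A·BC·BC·BC
    A ↦ D
    B ↦ A
    C ↦ BC
  step 2 ⇒ step 3: CCBCBCD ⇒ BC·BC·A·BC·A·BC·CC
    D ↦ CC

A->D, B->A, C->BC, D->CC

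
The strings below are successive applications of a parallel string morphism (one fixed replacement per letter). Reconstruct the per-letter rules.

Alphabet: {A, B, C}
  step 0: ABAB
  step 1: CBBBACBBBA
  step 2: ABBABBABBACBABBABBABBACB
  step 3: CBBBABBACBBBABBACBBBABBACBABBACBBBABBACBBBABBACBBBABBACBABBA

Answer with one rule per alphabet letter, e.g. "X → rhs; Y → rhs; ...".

  step 2 ⇒ step 3: ABBABBABBACBABBABBABBACB ⇒ CB·BBA·BBA·CB·BBA·BBA·CB·BBA·BBA·CB·A·BBA·CB·BBA·BBA·CB·BBA·BBA·CB·BBA·BBA·CB·A·BBA
    A ↦ CB
    B ↦ BBA
    C ↦ A

A->CB, B->BBA, C->A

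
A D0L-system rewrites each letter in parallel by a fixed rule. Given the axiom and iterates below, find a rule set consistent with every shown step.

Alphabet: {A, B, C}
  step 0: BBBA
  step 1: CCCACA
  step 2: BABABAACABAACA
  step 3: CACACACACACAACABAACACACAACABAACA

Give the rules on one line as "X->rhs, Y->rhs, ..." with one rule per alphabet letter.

A->ACA, B->C, C->BA

  step 2 ⇒ step 3: BABABAACABAACA ⇒ C·ACA·C·ACA·C·ACA·ACA·BA·ACA·C·ACA·ACA·BA·ACA
    A ↦ ACA
    B ↦ C
    C ↦ BA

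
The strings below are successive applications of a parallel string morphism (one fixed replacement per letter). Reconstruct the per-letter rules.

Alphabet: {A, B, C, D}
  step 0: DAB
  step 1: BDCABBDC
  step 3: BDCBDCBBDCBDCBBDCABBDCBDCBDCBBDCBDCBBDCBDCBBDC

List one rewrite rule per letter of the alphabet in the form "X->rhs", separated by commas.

  step 0 ⇒ step 1: DAB ⇒ BDC·AB·BDC
    A ↦ AB
    B ↦ BDC
    D ↦ BDC
    C ↦ B  (constrained at step 1)

A->AB, B->BDC, C->B, D->BDC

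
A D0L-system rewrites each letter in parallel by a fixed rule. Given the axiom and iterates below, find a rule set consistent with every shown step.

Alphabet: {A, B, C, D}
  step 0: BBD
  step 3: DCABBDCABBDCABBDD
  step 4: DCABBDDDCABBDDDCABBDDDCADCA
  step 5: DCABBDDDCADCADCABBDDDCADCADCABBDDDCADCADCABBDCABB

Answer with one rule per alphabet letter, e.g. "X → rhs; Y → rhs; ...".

  step 4 ⇒ step 5: DCABBDDDCABBDDDCABBDDDCADCA ⇒ DCA·B·B·D·D·DCA·DCA·DCA·B·B·D·D·DCA·DCA·DCA·B·B·D·D·DCA·DCA·DCA·B·B·DCA·B·B
    A ↦ B
    B ↦ D
    C ↦ B
    D ↦ DCA

A->B, B->D, C->B, D->DCA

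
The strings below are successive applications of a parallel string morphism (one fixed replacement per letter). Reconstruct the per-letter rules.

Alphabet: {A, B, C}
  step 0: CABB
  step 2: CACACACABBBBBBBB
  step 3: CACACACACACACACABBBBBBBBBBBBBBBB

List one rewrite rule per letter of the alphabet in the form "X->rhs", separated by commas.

A->CA, B->BB, C->CA

  step 2 ⇒ step 3: CACACACABBBBBBBB ⇒ CA·CA·CA·CA·CA·CA·CA·CA·BB·BB·BB·BB·BB·BB·BB·BB
    A ↦ CA
    B ↦ BB
    C ↦ CA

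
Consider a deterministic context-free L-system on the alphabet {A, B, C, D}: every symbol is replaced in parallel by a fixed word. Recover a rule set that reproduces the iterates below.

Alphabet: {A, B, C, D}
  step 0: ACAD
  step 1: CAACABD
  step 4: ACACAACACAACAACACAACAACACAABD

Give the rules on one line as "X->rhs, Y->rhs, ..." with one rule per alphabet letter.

  step 0 ⇒ step 1: ACAD ⇒ CA·A·CA·BD
    A ↦ CA
    C ↦ A
    D ↦ BD
    B ↦ A  (constrained at step 1)

A->CA, B->A, C->A, D->BD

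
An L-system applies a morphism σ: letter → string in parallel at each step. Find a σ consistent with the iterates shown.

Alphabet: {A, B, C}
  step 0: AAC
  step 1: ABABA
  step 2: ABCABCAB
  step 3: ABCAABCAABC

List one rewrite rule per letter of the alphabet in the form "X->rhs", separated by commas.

A->AB, B->C, C->A

  step 2 ⇒ step 3: ABCABCAB ⇒ AB·C·A·AB·C·A·AB·C
    A ↦ AB
    B ↦ C
    C ↦ A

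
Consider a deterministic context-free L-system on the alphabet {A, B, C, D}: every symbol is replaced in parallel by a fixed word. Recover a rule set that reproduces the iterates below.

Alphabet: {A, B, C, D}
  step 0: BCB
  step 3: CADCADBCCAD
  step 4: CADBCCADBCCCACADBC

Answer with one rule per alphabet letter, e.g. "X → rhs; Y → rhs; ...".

A->D, B->C, C->CA, D->BC

  step 3 ⇒ step 4: CADCADBCCAD ⇒ CA·D·BC·CA·D·BC·C·CA·CA·D·BC
    A ↦ D
    B ↦ C
    C ↦ CA
    D ↦ BC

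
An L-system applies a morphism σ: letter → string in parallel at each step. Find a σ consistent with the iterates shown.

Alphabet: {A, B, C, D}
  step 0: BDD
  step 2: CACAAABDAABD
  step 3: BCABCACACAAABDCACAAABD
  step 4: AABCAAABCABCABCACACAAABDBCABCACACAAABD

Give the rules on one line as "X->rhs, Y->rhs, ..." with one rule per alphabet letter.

  step 3 ⇒ step 4: BCABCACACAAABDCACAAABD ⇒ AA·B·CA·AA·B·CA·B·CA·B·CA·CA·CA·AA·BD·B·CA·B·CA·CA·CA·AA·BD
    A ↦ CA
    B ↦ AA
    C ↦ B
    D ↦ BD

A->CA, B->AA, C->B, D->BD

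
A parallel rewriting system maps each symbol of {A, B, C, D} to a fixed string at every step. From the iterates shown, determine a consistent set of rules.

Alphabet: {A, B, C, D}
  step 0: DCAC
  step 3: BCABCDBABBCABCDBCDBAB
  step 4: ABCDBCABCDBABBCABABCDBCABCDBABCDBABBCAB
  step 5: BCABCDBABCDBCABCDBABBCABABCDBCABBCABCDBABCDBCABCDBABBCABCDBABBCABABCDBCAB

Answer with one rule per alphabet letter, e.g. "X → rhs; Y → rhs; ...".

  step 4 ⇒ step 5: ABCDBCABCDBABBCABABCDBCABCDBABCDBABBCAB ⇒ BC·AB·CD·B·AB·CD·BC·AB·CD·B·AB·BC·AB·AB·CD·BC·AB·BC·AB·CD·B·AB·CD·BC·AB·CD·B·AB·BC·AB·CD·B·AB·BC·AB·AB·CD·BC·AB
    A ↦ BC
    B ↦ AB
    C ↦ CD
    D ↦ B

A->BC, B->AB, C->CD, D->B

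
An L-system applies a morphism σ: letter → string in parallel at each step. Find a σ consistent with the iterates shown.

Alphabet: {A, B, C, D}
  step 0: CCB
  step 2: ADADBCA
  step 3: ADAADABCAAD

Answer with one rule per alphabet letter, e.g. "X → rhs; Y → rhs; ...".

  step 2 ⇒ step 3: ADADBCA ⇒ AD·A·AD·A·BC·A·AD
    A ↦ AD
    B ↦ BC
    C ↦ A
    D ↦ A

A->AD, B->BC, C->A, D->A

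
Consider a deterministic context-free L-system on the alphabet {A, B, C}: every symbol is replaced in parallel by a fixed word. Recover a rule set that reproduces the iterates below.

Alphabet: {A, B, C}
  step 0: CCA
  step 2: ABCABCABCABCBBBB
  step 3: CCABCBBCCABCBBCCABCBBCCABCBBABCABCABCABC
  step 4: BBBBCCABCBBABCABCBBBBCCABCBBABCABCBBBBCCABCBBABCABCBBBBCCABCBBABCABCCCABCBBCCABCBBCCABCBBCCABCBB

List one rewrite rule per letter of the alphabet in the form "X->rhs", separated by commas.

A->CC, B->ABC, C->BB

  step 3 ⇒ step 4: CCABCBBCCABCBBCCABCBBCCABCBBABCABCABCABC ⇒ BB·BB·CC·ABC·BB·ABC·ABC·BB·BB·CC·ABC·BB·ABC·ABC·BB·BB·CC·ABC·BB·ABC·ABC·BB·BB·CC·ABC·BB·ABC·ABC·CC·ABC·BB·CC·ABC·BB·CC·ABC·BB·CC·ABC·BB
    A ↦ CC
    B ↦ ABC
    C ↦ BB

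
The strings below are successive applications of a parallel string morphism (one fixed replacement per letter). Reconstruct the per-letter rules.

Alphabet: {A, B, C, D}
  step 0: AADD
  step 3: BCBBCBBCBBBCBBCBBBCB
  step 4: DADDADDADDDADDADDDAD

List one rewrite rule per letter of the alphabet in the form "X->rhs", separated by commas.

A->B, B->D, C->A, D->BCB

  step 3 ⇒ step 4: BCBBCBBCBBBCBBCBBBCB ⇒ D·A·D·D·A·D·D·A·D·D·D·A·D·D·A·D·D·D·A·D
    B ↦ D
    C ↦ A
    A ↦ B  (constrained at step 0)
    D ↦ BCB  (constrained at step 0)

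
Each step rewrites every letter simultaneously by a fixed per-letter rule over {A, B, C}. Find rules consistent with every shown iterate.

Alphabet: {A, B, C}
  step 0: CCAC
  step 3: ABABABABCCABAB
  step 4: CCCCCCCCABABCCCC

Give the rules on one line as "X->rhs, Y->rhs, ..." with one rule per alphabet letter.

  step 3 ⇒ step 4: ABABABABCCABAB ⇒ C·C·C·C·C·C·C·C·AB·AB·C·C·C·C
    A ↦ C
    B ↦ C
    C ↦ AB

A->C, B->C, C->AB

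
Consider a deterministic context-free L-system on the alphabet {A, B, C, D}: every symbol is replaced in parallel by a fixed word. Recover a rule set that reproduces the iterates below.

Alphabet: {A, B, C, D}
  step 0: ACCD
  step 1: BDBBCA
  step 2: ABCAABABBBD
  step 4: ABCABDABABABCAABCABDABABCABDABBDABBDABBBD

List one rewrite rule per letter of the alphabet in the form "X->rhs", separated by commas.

A->BD, B->AB, C->B, D->CA

  step 1 ⇒ step 2: BDBBCA ⇒ AB·CA·AB·AB·B·BD
    A ↦ BD
    B ↦ AB
    C ↦ B
    D ↦ CA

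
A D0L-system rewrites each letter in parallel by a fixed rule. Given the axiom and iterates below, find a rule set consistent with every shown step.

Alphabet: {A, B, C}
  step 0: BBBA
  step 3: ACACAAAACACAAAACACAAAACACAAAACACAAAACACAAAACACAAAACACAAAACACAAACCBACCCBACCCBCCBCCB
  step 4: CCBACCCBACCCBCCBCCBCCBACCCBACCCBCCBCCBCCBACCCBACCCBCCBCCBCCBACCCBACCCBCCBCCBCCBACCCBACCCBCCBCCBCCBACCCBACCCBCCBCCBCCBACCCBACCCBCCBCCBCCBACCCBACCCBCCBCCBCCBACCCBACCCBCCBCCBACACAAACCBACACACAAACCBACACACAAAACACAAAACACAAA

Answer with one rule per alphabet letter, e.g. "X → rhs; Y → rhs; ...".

  step 3 ⇒ step 4: ACACAAAACACAAAACACAAAACACAAAACACAAAACACAAAACACAAAACACAAAACACAAACCBACCCBACCCBCCBCCB ⇒ CCB·AC·CCB·AC·CCB·CCB·CCB·CCB·AC·CCB·AC·CCB·CCB·CCB·CCB·AC·CCB·AC·CCB·CCB·CCB·CCB·AC·CCB·AC·CCB·CCB·CCB·CCB·AC·CCB·AC·CCB·CCB·CCB·CCB·AC·CCB·AC·CCB·CCB·CCB·CCB·AC·CCB·AC·CCB·CCB·CCB·CCB·AC·CCB·AC·CCB·CCB·CCB·CCB·AC·CCB·AC·CCB·CCB·CCB·AC·AC·AAA·CCB·AC·AC·AC·AAA·CCB·AC·AC·AC·AAA·AC·AC·AAA·AC·AC·AAA
    A ↦ CCB
    B ↦ AAA
    C ↦ AC

A->CCB, B->AAA, C->AC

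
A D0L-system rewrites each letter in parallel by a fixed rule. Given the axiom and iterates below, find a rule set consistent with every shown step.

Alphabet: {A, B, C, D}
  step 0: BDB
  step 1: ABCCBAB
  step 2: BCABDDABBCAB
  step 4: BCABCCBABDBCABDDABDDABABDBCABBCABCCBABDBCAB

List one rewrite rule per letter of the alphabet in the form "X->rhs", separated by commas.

  step 1 ⇒ step 2: ABCCBAB ⇒ BC·AB·D·D·AB·BC·AB
    A ↦ BC
    B ↦ AB
    C ↦ D
  step 0 ⇒ step 1: BDB ⇒ AB·CCB·AB
    D ↦ CCB

A->BC, B->AB, C->D, D->CCB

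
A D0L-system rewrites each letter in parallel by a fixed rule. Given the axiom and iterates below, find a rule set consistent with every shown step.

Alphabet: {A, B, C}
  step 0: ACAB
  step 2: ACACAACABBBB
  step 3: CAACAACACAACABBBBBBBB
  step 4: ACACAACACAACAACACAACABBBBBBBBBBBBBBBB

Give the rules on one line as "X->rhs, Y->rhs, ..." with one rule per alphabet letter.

A->CA, B->BB, C->A

  step 3 ⇒ step 4: CAACAACACAACABBBBBBBB ⇒ A·CA·CA·A·CA·CA·A·CA·A·CA·CA·A·CA·BB·BB·BB·BB·BB·BB·BB·BB
    A ↦ CA
    B ↦ BB
    C ↦ A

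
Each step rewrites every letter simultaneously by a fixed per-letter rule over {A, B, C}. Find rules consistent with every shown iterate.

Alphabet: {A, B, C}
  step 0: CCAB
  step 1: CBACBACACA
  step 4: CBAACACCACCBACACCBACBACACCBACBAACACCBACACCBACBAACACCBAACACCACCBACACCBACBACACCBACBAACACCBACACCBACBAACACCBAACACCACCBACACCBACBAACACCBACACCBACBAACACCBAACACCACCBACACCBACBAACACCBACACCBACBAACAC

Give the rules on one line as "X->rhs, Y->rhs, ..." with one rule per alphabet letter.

A->CAC, B->A, C->CBA

  step 0 ⇒ step 1: CCAB ⇒ CBA·CBA·CAC·A
    A ↦ CAC
    B ↦ A
    C ↦ CBA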